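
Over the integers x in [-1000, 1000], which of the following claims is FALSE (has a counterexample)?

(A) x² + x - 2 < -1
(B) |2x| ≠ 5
(A) x = 1: LHS = 1² + 1 - 2 = 0; 0 < -1 — FAILS

(B) Track d = LHS − RHS over the integers in [-1000, 1000]. Equality would need d = 0, but d changes sign only between consecutive integers, jumping over 0:
x = -3: LHS = |2·(-3)| = |-6| = 6; 6 ≠ 5 — holds  (d = 1)
x = -2: LHS = |2·(-2)| = |-4| = 4; 4 ≠ 5 — holds  (d = -1)
x = 2: LHS = |2·2| = |4| = 4; 4 ≠ 5 — holds  (d = -1)
x = 3: LHS = |2·3| = |6| = 6; 6 ≠ 5 — holds  (d = 1)
Away from these crossings d keeps a constant sign, and checking every integer in [-1000, 1000] confirms d ≠ 0 throughout. Hence the two sides are never equal, so the relation holds for every integer in [-1000, 1000].

Only (A) has a counterexample.

Answer: A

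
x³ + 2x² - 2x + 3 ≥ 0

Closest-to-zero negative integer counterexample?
Testing negative integers from -1 downward:
x = -1: LHS = (-1)³ + 2·(-1)² - 2·(-1) + 3 = 6; 6 ≥ 0 — holds
x = -2: LHS = (-2)³ + 2·(-2)² - 2·(-2) + 3 = 7; 7 ≥ 0 — holds
x = -3: LHS = (-3)³ + 2·(-3)² - 2·(-3) + 3 = 0; 0 ≥ 0 — holds
x = -4: LHS = (-4)³ + 2·(-4)² - 2·(-4) + 3 = -21; -21 ≥ 0 — FAILS  ← closest negative counterexample to 0

Answer: x = -4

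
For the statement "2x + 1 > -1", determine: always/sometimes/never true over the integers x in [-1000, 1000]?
Holds at x = 0: LHS = 2·0 + 1 = 1; 1 > -1 — holds
Fails at x = -1: LHS = 2·(-1) + 1 = -1; -1 > -1 — FAILS
It is satisfied by some integers in the range but not all.

Answer: Sometimes true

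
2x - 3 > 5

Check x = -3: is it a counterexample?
Substitute x = -3 into the relation:
x = -3: LHS = 2·(-3) - 3 = -9; -9 > 5 — FAILS

Since the claim fails at x = -3, this value is a counterexample.

Answer: Yes, x = -3 is a counterexample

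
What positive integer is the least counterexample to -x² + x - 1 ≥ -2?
Testing positive integers:
x = 1: LHS = -1² + 1 - 1 = -1; -1 ≥ -2 — holds
x = 2: LHS = -2² + 2 - 1 = -3; -3 ≥ -2 — FAILS  ← smallest positive counterexample

Answer: x = 2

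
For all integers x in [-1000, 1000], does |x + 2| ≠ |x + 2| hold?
The claim fails at x = 0:
x = 0: LHS = |0 + 2| = |2| = 2, RHS = |0 + 2| = |2| = 2; 2 ≠ 2 — FAILS

Because a single integer refutes it, the statement is false.

Answer: False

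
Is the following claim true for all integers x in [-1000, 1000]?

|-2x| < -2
The claim fails at x = 0:
x = 0: LHS = |-2·0| = |0| = 0; 0 < -2 — FAILS

Because a single integer refutes it, the statement is false.

Answer: False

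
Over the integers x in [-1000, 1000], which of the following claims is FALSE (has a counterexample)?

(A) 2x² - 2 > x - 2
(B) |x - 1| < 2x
(A) x = 0: LHS = 2·0² - 2 = -2, RHS = 0 - 2 = -2; -2 > -2 — FAILS
(B) x = 0: LHS = |0 - 1| = |-1| = 1, RHS = 2·0 = 0; 1 < 0 — FAILS

Answer: Both A and B are false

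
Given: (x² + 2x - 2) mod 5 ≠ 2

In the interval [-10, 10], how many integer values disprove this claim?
Counterexamples in [-10, 10]: {-6, -1, 4, 9}.

Counting them gives 4 values.

Answer: 4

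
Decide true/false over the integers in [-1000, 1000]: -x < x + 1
The claim fails at x = -1:
x = -1: LHS = -(-1) = 1, RHS = (-1) + 1 = 0; 1 < 0 — FAILS

Because a single integer refutes it, the statement is false.

Answer: False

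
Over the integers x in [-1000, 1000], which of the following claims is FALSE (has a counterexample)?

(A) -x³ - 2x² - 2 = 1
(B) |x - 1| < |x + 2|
(A) x = 0: LHS = -0³ - 2·0² - 2 = -2; -2 = 1 — FAILS
(B) x = -1: LHS = |(-1) - 1| = |-2| = 2, RHS = |(-1) + 2| = |1| = 1; 2 < 1 — FAILS

Answer: Both A and B are false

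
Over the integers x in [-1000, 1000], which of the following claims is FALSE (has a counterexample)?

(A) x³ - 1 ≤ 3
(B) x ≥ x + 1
(A) x = 2: LHS = 2³ - 1 = 7; 7 ≤ 3 — FAILS
(B) x = 0: RHS = 0 + 1 = 1; 0 ≥ 1 — FAILS

Answer: Both A and B are false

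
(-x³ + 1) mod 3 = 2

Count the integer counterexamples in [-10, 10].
Counterexamples in [-10, 10]: {-9, -8, -6, -5, -3, -2, 0, 1, 3, 4, 6, 7, 9, 10}.

Counting them gives 14 values.

Answer: 14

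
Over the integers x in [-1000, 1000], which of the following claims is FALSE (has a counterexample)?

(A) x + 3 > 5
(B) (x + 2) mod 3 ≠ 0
(A) x = 0: LHS = 0 + 3 = 3; 3 > 5 — FAILS
(B) x = 1: LHS = (1 + 2) mod 3 = 3 mod 3 = 0; 0 ≠ 0 — FAILS

Answer: Both A and B are false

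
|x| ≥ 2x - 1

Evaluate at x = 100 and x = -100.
x = 100: LHS = |100| = 100, RHS = 2·100 - 1 = 199; 100 ≥ 199 — FAILS
x = -100: LHS = |-100| = 100, RHS = 2·(-100) - 1 = -201; 100 ≥ -201 — holds

Answer: Partially: fails for x = 100, holds for x = -100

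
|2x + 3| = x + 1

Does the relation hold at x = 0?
x = 0: LHS = |2·0 + 3| = |3| = 3, RHS = 0 + 1 = 1; 3 = 1 — FAILS

The relation fails at x = 0, so x = 0 is a counterexample.

Answer: No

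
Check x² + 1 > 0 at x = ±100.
x = 100: LHS = 100² + 1 = 10001; 10001 > 0 — holds
x = -100: LHS = (-100)² + 1 = 10001; 10001 > 0 — holds

Answer: Yes, holds for both x = 100 and x = -100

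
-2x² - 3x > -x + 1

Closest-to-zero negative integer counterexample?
Testing negative integers from -1 downward:
x = -1: LHS = -2·(-1)² - 3·(-1) = 1, RHS = -(-1) + 1 = 2; 1 > 2 — FAILS  ← closest negative counterexample to 0

Answer: x = -1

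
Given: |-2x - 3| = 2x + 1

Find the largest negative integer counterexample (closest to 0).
Testing negative integers from -1 downward:
x = -1: LHS = |-2·(-1) - 3| = |-1| = 1, RHS = 2·(-1) + 1 = -1; 1 = -1 — FAILS  ← closest negative counterexample to 0

Answer: x = -1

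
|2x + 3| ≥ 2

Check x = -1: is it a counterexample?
Substitute x = -1 into the relation:
x = -1: LHS = |2·(-1) + 3| = |1| = 1; 1 ≥ 2 — FAILS

Since the claim fails at x = -1, this value is a counterexample.

Answer: Yes, x = -1 is a counterexample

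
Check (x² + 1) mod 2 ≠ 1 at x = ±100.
x = 100: LHS = (100² + 1) mod 2 = 10001 mod 2 = 1; 1 ≠ 1 — FAILS
x = -100: LHS = ((-100)² + 1) mod 2 = 10001 mod 2 = 1; 1 ≠ 1 — FAILS

Answer: No, fails for both x = 100 and x = -100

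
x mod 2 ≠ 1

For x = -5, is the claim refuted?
Substitute x = -5 into the relation:
x = -5: LHS = (-5) mod 2 = 1; 1 ≠ 1 — FAILS

Since the claim fails at x = -5, this value is a counterexample.

Answer: Yes, x = -5 is a counterexample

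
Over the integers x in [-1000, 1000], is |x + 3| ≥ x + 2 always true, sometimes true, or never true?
Over all integers in [-1000, 1000], LHS − RHS is smallest at x = 0, where it equals 1:
x = 0: LHS = |0 + 3| = |3| = 3, RHS = 0 + 2 = 2; 3 ≥ 2 — holds
At the ends of the range:
x = -1000: LHS = |(-1000) + 3| = |-997| = 997, RHS = (-1000) + 2 = -998; 997 ≥ -998 — holds
x = 1000: LHS = |1000 + 3| = |1003| = 1003, RHS = 1000 + 2 = 1002; 1003 ≥ 1002 — holds
Hence LHS − RHS is never negative, i.e. LHS ≥ RHS throughout, so the relation holds for every integer in [-1000, 1000].

No counterexample exists.

Answer: Always true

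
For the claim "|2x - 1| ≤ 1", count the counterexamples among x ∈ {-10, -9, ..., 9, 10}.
Counterexamples in [-10, 10]: {-10, -9, -8, -7, -6, -5, -4, -3, -2, -1, 2, 3, 4, 5, 6, 7, 8, 9, 10}.

Counting them gives 19 values.

Answer: 19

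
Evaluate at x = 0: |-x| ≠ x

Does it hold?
x = 0: LHS = |-0| = |0| = 0; 0 ≠ 0 — FAILS

The relation fails at x = 0, so x = 0 is a counterexample.

Answer: No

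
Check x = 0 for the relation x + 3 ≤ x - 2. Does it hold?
x = 0: LHS = 0 + 3 = 3, RHS = 0 - 2 = -2; 3 ≤ -2 — FAILS

The relation fails at x = 0, so x = 0 is a counterexample.

Answer: No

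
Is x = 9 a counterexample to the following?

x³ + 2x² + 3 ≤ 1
Substitute x = 9 into the relation:
x = 9: LHS = 9³ + 2·9² + 3 = 894; 894 ≤ 1 — FAILS

Since the claim fails at x = 9, this value is a counterexample.

Answer: Yes, x = 9 is a counterexample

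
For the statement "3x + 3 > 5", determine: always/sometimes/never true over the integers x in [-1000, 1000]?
Holds at x = 1: LHS = 3·1 + 3 = 6; 6 > 5 — holds
Fails at x = 0: LHS = 3·0 + 3 = 3; 3 > 5 — FAILS
It is satisfied by some integers in the range but not all.

Answer: Sometimes true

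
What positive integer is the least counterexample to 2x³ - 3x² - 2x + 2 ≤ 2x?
Testing positive integers:
x = 1: LHS = 2·1³ - 3·1² - 2·1 + 2 = -1, RHS = 2·1 = 2; -1 ≤ 2 — holds
x = 2: LHS = 2·2³ - 3·2² - 2·2 + 2 = 2, RHS = 2·2 = 4; 2 ≤ 4 — holds
x = 3: LHS = 2·3³ - 3·3² - 2·3 + 2 = 23, RHS = 2·3 = 6; 23 ≤ 6 — FAILS  ← smallest positive counterexample

Answer: x = 3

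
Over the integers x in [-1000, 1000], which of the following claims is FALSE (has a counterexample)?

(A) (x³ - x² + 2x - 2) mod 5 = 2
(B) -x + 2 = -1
(A) x = 0: LHS = (0³ - 0² + 2·0 - 2) mod 5 = (-2) mod 5 = 3; 3 = 2 — FAILS
(B) x = 0: LHS = -0 + 2 = 2; 2 = -1 — FAILS

Answer: Both A and B are false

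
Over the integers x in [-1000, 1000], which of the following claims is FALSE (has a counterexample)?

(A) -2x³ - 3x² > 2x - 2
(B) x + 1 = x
(A) x = 1: LHS = -2·1³ - 3·1² = -5, RHS = 2·1 - 2 = 0; -5 > 0 — FAILS
(B) x = 0: LHS = 0 + 1 = 1; 1 = 0 — FAILS

Answer: Both A and B are false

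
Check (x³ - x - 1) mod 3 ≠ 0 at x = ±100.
x = 100: LHS = (100³ - 100 - 1) mod 3 = 999899 mod 3 = 2; 2 ≠ 0 — holds
x = -100: LHS = ((-100)³ - (-100) - 1) mod 3 = (-999901) mod 3 = 2; 2 ≠ 0 — holds

Answer: Yes, holds for both x = 100 and x = -100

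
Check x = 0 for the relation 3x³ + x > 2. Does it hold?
x = 0: LHS = 3·0³ + 0 = 0; 0 > 2 — FAILS

The relation fails at x = 0, so x = 0 is a counterexample.

Answer: No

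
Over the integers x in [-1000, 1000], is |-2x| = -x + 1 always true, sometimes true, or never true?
Holds at x = -1: LHS = |-2·(-1)| = |2| = 2, RHS = -(-1) + 1 = 2; 2 = 2 — holds
Fails at x = 0: LHS = |-2·0| = |0| = 0, RHS = -0 + 1 = 1; 0 = 1 — FAILS
It is satisfied by some integers in the range but not all.

Answer: Sometimes true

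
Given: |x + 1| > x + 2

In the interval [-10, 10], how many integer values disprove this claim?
Counterexamples in [-10, 10]: {-1, 0, 1, 2, 3, 4, 5, 6, 7, 8, 9, 10}.

Counting them gives 12 values.

Answer: 12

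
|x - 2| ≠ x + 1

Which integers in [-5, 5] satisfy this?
Track d = LHS − RHS over the integers in [-5, 5]. Equality would need d = 0, but d changes sign only between consecutive integers, jumping over 0:
x = 0: LHS = |0 - 2| = |-2| = 2, RHS = 0 + 1 = 1; 2 ≠ 1 — holds  (d = 1)
x = 1: LHS = |1 - 2| = |-1| = 1, RHS = 1 + 1 = 2; 1 ≠ 2 — holds  (d = -1)
Away from these crossings d keeps a constant sign, and checking every integer in [-5, 5] confirms d ≠ 0 throughout. Hence the two sides are never equal, so the relation holds for every integer in [-5, 5].

Answer: All integers in [-5, 5]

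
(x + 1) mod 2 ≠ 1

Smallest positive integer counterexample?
Testing positive integers:
x = 1: LHS = (1 + 1) mod 2 = 2 mod 2 = 0; 0 ≠ 1 — holds
x = 2: LHS = (2 + 1) mod 2 = 3 mod 2 = 1; 1 ≠ 1 — FAILS  ← smallest positive counterexample

Answer: x = 2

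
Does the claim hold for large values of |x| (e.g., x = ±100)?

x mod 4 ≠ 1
x = 100: LHS = 100 mod 4 = 0; 0 ≠ 1 — holds
x = -100: LHS = (-100) mod 4 = 0; 0 ≠ 1 — holds

Answer: Yes, holds for both x = 100 and x = -100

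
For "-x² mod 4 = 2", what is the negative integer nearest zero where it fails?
Testing negative integers from -1 downward:
x = -1: LHS = (-(-1)²) mod 4 = (-1) mod 4 = 3; 3 = 2 — FAILS  ← closest negative counterexample to 0

Answer: x = -1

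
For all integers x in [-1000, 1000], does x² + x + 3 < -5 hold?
The claim fails at x = 0:
x = 0: LHS = 0² + 0 + 3 = 3; 3 < -5 — FAILS

Because a single integer refutes it, the statement is false.

Answer: False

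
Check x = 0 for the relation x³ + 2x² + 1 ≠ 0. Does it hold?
x = 0: LHS = 0³ + 2·0² + 1 = 1; 1 ≠ 0 — holds

The relation is satisfied at x = 0.

Answer: Yes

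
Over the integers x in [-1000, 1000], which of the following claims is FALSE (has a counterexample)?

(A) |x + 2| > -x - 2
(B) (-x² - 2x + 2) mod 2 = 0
(A) x = -2: LHS = |(-2) + 2| = |0| = 0, RHS = -(-2) - 2 = 0; 0 > 0 — FAILS
(B) x = 1: LHS = (-1² - 2·1 + 2) mod 2 = (-1) mod 2 = 1; 1 = 0 — FAILS

Answer: Both A and B are false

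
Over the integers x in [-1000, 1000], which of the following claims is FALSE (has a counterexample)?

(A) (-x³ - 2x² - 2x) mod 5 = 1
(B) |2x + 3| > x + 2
(A) x = 0: LHS = (-0³ - 2·0² - 2·0) mod 5 = 0 mod 5 = 0; 0 = 1 — FAILS
(B) x = -1: LHS = |2·(-1) + 3| = |1| = 1, RHS = (-1) + 2 = 1; 1 > 1 — FAILS

Answer: Both A and B are false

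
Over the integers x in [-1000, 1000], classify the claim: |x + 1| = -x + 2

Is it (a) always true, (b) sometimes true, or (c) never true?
Track d = LHS − RHS over the integers in [-1000, 1000]. Equality would need d = 0, but d changes sign only between consecutive integers, jumping over 0:
x = 0: LHS = |0 + 1| = |1| = 1, RHS = -0 + 2 = 2; 1 = 2 — FAILS  (d = -1)
x = 1: LHS = |1 + 1| = |2| = 2, RHS = -1 + 2 = 1; 2 = 1 — FAILS  (d = 1)
Away from these crossings d keeps a constant sign, and checking every integer in [-1000, 1000] confirms d ≠ 0 throughout. Hence the two sides are never equal, so the claimed relation (=) fails for every integer in [-1000, 1000].

No integer in the range satisfies it.

Answer: Never true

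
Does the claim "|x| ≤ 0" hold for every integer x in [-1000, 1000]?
The claim fails at x = 1:
x = 1: LHS = |1| = 1; 1 ≤ 0 — FAILS

Because a single integer refutes it, the statement is false.

Answer: False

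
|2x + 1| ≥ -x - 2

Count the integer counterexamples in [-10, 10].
Over all integers in [-10, 10], LHS − RHS is smallest at x = -1, where it equals 2:
x = -1: LHS = |2·(-1) + 1| = |-1| = 1, RHS = -(-1) - 2 = -1; 1 ≥ -1 — holds
At the ends of the range:
x = -10: LHS = |2·(-10) + 1| = |-19| = 19, RHS = -(-10) - 2 = 8; 19 ≥ 8 — holds
x = 10: LHS = |2·10 + 1| = |21| = 21, RHS = -10 - 2 = -12; 21 ≥ -12 — holds
Hence LHS − RHS is never negative, i.e. LHS ≥ RHS throughout, so the relation holds for every integer in [-10, 10].

No counterexample appears in that range.

Answer: 0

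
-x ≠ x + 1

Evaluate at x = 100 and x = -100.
x = 100: RHS = 100 + 1 = 101; -100 ≠ 101 — holds
x = -100: LHS = -(-100) = 100, RHS = (-100) + 1 = -99; 100 ≠ -99 — holds

Answer: Yes, holds for both x = 100 and x = -100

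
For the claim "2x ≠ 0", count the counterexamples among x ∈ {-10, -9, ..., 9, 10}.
Counterexamples in [-10, 10]: {0}.

Counting them gives 1 values.

Answer: 1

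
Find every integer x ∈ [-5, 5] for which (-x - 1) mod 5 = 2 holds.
Holds for: {-3, 2}
Fails for: {-5, -4, -2, -1, 0, 1, 3, 4, 5}

Answer: {-3, 2}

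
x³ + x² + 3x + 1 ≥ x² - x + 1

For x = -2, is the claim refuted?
Substitute x = -2 into the relation:
x = -2: LHS = (-2)³ + (-2)² + 3·(-2) + 1 = -9, RHS = (-2)² - (-2) + 1 = 7; -9 ≥ 7 — FAILS

Since the claim fails at x = -2, this value is a counterexample.

Answer: Yes, x = -2 is a counterexample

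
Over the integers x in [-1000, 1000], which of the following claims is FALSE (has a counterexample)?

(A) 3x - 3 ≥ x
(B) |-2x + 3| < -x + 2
(A) x = 0: LHS = 3·0 - 3 = -3; -3 ≥ 0 — FAILS
(B) x = 0: LHS = |-2·0 + 3| = |3| = 3, RHS = -0 + 2 = 2; 3 < 2 — FAILS

Answer: Both A and B are false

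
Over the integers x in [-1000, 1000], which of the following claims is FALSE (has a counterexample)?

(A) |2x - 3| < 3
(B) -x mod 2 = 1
(A) x = 0: LHS = |2·0 - 3| = |-3| = 3; 3 < 3 — FAILS
(B) x = 0: LHS = (-0) mod 2 = 0 mod 2 = 0; 0 = 1 — FAILS

Answer: Both A and B are false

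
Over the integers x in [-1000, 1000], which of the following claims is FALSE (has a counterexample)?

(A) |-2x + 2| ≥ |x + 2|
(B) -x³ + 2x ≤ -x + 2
(A) x = 1: LHS = |-2·1 + 2| = |0| = 0, RHS = |1 + 2| = |3| = 3; 0 ≥ 3 — FAILS
(B) x = -3: LHS = -(-3)³ + 2·(-3) = 21, RHS = -(-3) + 2 = 5; 21 ≤ 5 — FAILS

Answer: Both A and B are false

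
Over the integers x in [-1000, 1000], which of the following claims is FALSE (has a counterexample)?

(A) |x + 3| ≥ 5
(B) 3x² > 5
(A) x = 0: LHS = |0 + 3| = |3| = 3; 3 ≥ 5 — FAILS
(B) x = 0: LHS = 3·0² = 0; 0 > 5 — FAILS

Answer: Both A and B are false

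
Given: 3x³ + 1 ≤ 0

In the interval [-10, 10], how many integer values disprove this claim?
Counterexamples in [-10, 10]: {0, 1, 2, 3, 4, 5, 6, 7, 8, 9, 10}.

Counting them gives 11 values.

Answer: 11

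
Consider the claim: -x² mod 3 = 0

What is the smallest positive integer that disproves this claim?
Testing positive integers:
x = 1: LHS = (-1²) mod 3 = (-1) mod 3 = 2; 2 = 0 — FAILS  ← smallest positive counterexample

Answer: x = 1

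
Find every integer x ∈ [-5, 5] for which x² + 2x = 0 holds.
Holds for: {-2, 0}
Fails for: {-5, -4, -3, -1, 1, 2, 3, 4, 5}

Answer: {-2, 0}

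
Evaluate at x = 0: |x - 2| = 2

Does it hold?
x = 0: LHS = |0 - 2| = |-2| = 2; 2 = 2 — holds

The relation is satisfied at x = 0.

Answer: Yes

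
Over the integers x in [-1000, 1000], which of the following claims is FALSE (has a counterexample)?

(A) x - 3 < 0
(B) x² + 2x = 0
(A) x = 3: LHS = 3 - 3 = 0; 0 < 0 — FAILS
(B) x = 1: LHS = 1² + 2·1 = 3; 3 = 0 — FAILS

Answer: Both A and B are false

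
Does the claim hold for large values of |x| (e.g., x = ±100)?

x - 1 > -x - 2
x = 100: LHS = 100 - 1 = 99, RHS = -100 - 2 = -102; 99 > -102 — holds
x = -100: LHS = (-100) - 1 = -101, RHS = -(-100) - 2 = 98; -101 > 98 — FAILS

Answer: Partially: holds for x = 100, fails for x = -100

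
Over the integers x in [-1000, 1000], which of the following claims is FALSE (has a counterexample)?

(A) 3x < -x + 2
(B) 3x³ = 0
(A) x = 1: LHS = 3·1 = 3, RHS = -1 + 2 = 1; 3 < 1 — FAILS
(B) x = 1: LHS = 3·1³ = 3; 3 = 0 — FAILS

Answer: Both A and B are false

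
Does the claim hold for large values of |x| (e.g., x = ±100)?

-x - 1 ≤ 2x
x = 100: LHS = -100 - 1 = -101, RHS = 2·100 = 200; -101 ≤ 200 — holds
x = -100: LHS = -(-100) - 1 = 99, RHS = 2·(-100) = -200; 99 ≤ -200 — FAILS

Answer: Partially: holds for x = 100, fails for x = -100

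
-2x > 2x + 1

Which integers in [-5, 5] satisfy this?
Holds for: {-5, -4, -3, -2, -1}
Fails for: {0, 1, 2, 3, 4, 5}

Answer: {-5, -4, -3, -2, -1}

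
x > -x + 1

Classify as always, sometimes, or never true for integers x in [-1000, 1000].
Holds at x = 1: RHS = -1 + 1 = 0; 1 > 0 — holds
Fails at x = 0: RHS = -0 + 1 = 1; 0 > 1 — FAILS
It is satisfied by some integers in the range but not all.

Answer: Sometimes true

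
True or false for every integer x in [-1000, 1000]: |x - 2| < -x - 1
The claim fails at x = 0:
x = 0: LHS = |0 - 2| = |-2| = 2, RHS = -0 - 1 = -1; 2 < -1 — FAILS

Because a single integer refutes it, the statement is false.

Answer: False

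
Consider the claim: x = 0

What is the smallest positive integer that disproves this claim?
Testing positive integers:
x = 1: 1 = 0 — FAILS  ← smallest positive counterexample

Answer: x = 1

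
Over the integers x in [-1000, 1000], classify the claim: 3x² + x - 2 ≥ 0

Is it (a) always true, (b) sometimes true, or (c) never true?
Holds at x = 1: LHS = 3·1² + 1 - 2 = 2; 2 ≥ 0 — holds
Fails at x = 0: LHS = 3·0² + 0 - 2 = -2; -2 ≥ 0 — FAILS
It is satisfied by some integers in the range but not all.

Answer: Sometimes true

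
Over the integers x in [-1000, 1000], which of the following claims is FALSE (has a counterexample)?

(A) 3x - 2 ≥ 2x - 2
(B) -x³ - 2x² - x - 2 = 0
(A) x = -1: LHS = 3·(-1) - 2 = -5, RHS = 2·(-1) - 2 = -4; -5 ≥ -4 — FAILS
(B) x = 0: LHS = -0³ - 2·0² - 0 - 2 = -2; -2 = 0 — FAILS

Answer: Both A and B are false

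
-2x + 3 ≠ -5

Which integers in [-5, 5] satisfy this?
Holds for: {-5, -4, -3, -2, -1, 0, 1, 2, 3, 5}
Fails for: {4}

Answer: {-5, -4, -3, -2, -1, 0, 1, 2, 3, 5}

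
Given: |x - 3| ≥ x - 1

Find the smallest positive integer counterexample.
Testing positive integers:
x = 1: LHS = |1 - 3| = |-2| = 2, RHS = 1 - 1 = 0; 2 ≥ 0 — holds
x = 2: LHS = |2 - 3| = |-1| = 1, RHS = 2 - 1 = 1; 1 ≥ 1 — holds
x = 3: LHS = |3 - 3| = |0| = 0, RHS = 3 - 1 = 2; 0 ≥ 2 — FAILS  ← smallest positive counterexample

Answer: x = 3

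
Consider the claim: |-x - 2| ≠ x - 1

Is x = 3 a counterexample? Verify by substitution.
Substitute x = 3 into the relation:
x = 3: LHS = |-3 - 2| = |-5| = 5, RHS = 3 - 1 = 2; 5 ≠ 2 — holds

The relation holds at x = 3, so it is not a counterexample.

Answer: No, x = 3 is not a counterexample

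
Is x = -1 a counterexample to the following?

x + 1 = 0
Substitute x = -1 into the relation:
x = -1: LHS = (-1) + 1 = 0; 0 = 0 — holds

The claim holds here, so x = -1 is not a counterexample. (A counterexample exists elsewhere, e.g. x = 0.)

Answer: No, x = -1 is not a counterexample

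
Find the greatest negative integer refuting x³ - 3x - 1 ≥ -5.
Testing negative integers from -1 downward:
x = -1: LHS = (-1)³ - 3·(-1) - 1 = 1; 1 ≥ -5 — holds
x = -2: LHS = (-2)³ - 3·(-2) - 1 = -3; -3 ≥ -5 — holds
x = -3: LHS = (-3)³ - 3·(-3) - 1 = -19; -19 ≥ -5 — FAILS  ← closest negative counterexample to 0

Answer: x = -3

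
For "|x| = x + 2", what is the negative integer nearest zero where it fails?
Testing negative integers from -1 downward:
x = -1: LHS = |-1| = 1, RHS = (-1) + 2 = 1; 1 = 1 — holds
x = -2: LHS = |-2| = 2, RHS = (-2) + 2 = 0; 2 = 0 — FAILS  ← closest negative counterexample to 0

Answer: x = -2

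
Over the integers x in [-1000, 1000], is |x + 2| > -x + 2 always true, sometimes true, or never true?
Holds at x = 1: LHS = |1 + 2| = |3| = 3, RHS = -1 + 2 = 1; 3 > 1 — holds
Fails at x = 0: LHS = |0 + 2| = |2| = 2, RHS = -0 + 2 = 2; 2 > 2 — FAILS
It is satisfied by some integers in the range but not all.

Answer: Sometimes true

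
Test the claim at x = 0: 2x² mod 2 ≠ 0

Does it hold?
x = 0: LHS = (2·0²) mod 2 = 0 mod 2 = 0; 0 ≠ 0 — FAILS

The relation fails at x = 0, so x = 0 is a counterexample.

Answer: No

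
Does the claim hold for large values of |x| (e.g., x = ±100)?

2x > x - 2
x = 100: LHS = 2·100 = 200, RHS = 100 - 2 = 98; 200 > 98 — holds
x = -100: LHS = 2·(-100) = -200, RHS = (-100) - 2 = -102; -200 > -102 — FAILS

Answer: Partially: holds for x = 100, fails for x = -100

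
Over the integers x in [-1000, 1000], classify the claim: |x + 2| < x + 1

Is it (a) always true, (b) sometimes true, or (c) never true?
Over all integers in [-1000, 1000], LHS − RHS is smallest at x = 0, where it equals 1:
x = 0: LHS = |0 + 2| = |2| = 2, RHS = 0 + 1 = 1; 2 < 1 — FAILS
At the ends of the range:
x = -1000: LHS = |(-1000) + 2| = |-998| = 998, RHS = (-1000) + 1 = -999; 998 < -999 — FAILS
x = 1000: LHS = |1000 + 2| = |1002| = 1002, RHS = 1000 + 1 = 1001; 1002 < 1001 — FAILS
Hence LHS − RHS is never negative, i.e. LHS ≥ RHS throughout, so the claimed relation (<) fails for every integer in [-1000, 1000].

No integer in the range satisfies it.

Answer: Never true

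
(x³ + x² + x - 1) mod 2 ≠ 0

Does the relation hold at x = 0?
x = 0: LHS = (0³ + 0² + 0 - 1) mod 2 = (-1) mod 2 = 1; 1 ≠ 0 — holds

The relation is satisfied at x = 0.

Answer: Yes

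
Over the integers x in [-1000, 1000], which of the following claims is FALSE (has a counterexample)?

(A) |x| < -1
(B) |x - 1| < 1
(A) x = 0: LHS = |0| = 0; 0 < -1 — FAILS
(B) x = 0: LHS = |0 - 1| = |-1| = 1; 1 < 1 — FAILS

Answer: Both A and B are false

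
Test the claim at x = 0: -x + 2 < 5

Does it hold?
x = 0: LHS = -0 + 2 = 2; 2 < 5 — holds

The relation is satisfied at x = 0.

Answer: Yes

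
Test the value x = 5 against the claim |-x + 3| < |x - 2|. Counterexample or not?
Substitute x = 5 into the relation:
x = 5: LHS = |-5 + 3| = |-2| = 2, RHS = |5 - 2| = |3| = 3; 2 < 3 — holds

The claim holds here, so x = 5 is not a counterexample. (A counterexample exists elsewhere, e.g. x = 0.)

Answer: No, x = 5 is not a counterexample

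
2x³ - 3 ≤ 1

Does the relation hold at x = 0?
x = 0: LHS = 2·0³ - 3 = -3; -3 ≤ 1 — holds

The relation is satisfied at x = 0.

Answer: Yes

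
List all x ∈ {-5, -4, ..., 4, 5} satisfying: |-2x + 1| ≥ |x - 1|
Over all integers in [-5, 5], LHS − RHS is smallest at x = 0, where it equals 0:
x = 0: LHS = |-2·0 + 1| = |1| = 1, RHS = |0 - 1| = |-1| = 1; 1 ≥ 1 — holds
At the ends of the range:
x = -5: LHS = |-2·(-5) + 1| = |11| = 11, RHS = |(-5) - 1| = |-6| = 6; 11 ≥ 6 — holds
x = 5: LHS = |-2·5 + 1| = |-9| = 9, RHS = |5 - 1| = |4| = 4; 9 ≥ 4 — holds
Hence LHS − RHS is never negative, i.e. LHS ≥ RHS throughout, so the relation holds for every integer in [-5, 5].

Answer: All integers in [-5, 5]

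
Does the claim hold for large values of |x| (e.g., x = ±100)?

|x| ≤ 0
x = 100: LHS = |100| = 100; 100 ≤ 0 — FAILS
x = -100: LHS = |-100| = 100; 100 ≤ 0 — FAILS

Answer: No, fails for both x = 100 and x = -100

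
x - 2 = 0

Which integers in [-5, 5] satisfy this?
Holds for: {2}
Fails for: {-5, -4, -3, -2, -1, 0, 1, 3, 4, 5}

Answer: {2}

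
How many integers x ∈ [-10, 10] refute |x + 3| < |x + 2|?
Counterexamples in [-10, 10]: {-2, -1, 0, 1, 2, 3, 4, 5, 6, 7, 8, 9, 10}.

Counting them gives 13 values.

Answer: 13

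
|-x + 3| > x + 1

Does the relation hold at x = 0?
x = 0: LHS = |-0 + 3| = |3| = 3, RHS = 0 + 1 = 1; 3 > 1 — holds

The relation is satisfied at x = 0.

Answer: Yes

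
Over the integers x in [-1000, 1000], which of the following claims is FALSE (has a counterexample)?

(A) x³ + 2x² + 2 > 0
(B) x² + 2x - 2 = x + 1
(A) x = -3: LHS = (-3)³ + 2·(-3)² + 2 = -7; -7 > 0 — FAILS
(B) x = 0: LHS = 0² + 2·0 - 2 = -2, RHS = 0 + 1 = 1; -2 = 1 — FAILS

Answer: Both A and B are false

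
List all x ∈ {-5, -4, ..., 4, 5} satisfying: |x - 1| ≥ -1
An absolute value is never negative, so the left side is ≥ 0 for every x, while the right side is -1. Tightest case in [-5, 5] is x = 1:
x = 1: LHS = |1 - 1| = |0| = 0; 0 ≥ -1 — holds
Hence LHS − RHS is never negative, i.e. LHS ≥ RHS throughout, so the relation holds for every integer in [-5, 5].

Answer: All integers in [-5, 5]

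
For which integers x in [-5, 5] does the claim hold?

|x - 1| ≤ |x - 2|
Holds for: {-5, -4, -3, -2, -1, 0, 1}
Fails for: {2, 3, 4, 5}

Answer: {-5, -4, -3, -2, -1, 0, 1}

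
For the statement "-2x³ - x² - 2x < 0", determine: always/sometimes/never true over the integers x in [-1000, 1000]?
Holds at x = 1: LHS = -2·1³ - 1² - 2·1 = -5; -5 < 0 — holds
Fails at x = 0: LHS = -2·0³ - 0² - 2·0 = 0; 0 < 0 — FAILS
It is satisfied by some integers in the range but not all.

Answer: Sometimes true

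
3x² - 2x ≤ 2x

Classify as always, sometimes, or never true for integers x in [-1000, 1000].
Holds at x = 0: LHS = 3·0² - 2·0 = 0, RHS = 2·0 = 0; 0 ≤ 0 — holds
Fails at x = -1: LHS = 3·(-1)² - 2·(-1) = 5, RHS = 2·(-1) = -2; 5 ≤ -2 — FAILS
It is satisfied by some integers in the range but not all.

Answer: Sometimes true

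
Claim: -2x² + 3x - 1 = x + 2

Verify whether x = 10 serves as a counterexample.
Substitute x = 10 into the relation:
x = 10: LHS = -2·10² + 3·10 - 1 = -171, RHS = 10 + 2 = 12; -171 = 12 — FAILS

Since the claim fails at x = 10, this value is a counterexample.

Answer: Yes, x = 10 is a counterexample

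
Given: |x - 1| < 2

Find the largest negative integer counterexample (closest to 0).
Testing negative integers from -1 downward:
x = -1: LHS = |(-1) - 1| = |-2| = 2; 2 < 2 — FAILS  ← closest negative counterexample to 0

Answer: x = -1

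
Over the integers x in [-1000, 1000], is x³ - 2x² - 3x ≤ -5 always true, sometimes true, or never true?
Holds at x = 2: LHS = 2³ - 2·2² - 3·2 = -6; -6 ≤ -5 — holds
Fails at x = 0: LHS = 0³ - 2·0² - 3·0 = 0; 0 ≤ -5 — FAILS
It is satisfied by some integers in the range but not all.

Answer: Sometimes true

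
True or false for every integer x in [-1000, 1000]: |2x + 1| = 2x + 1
The claim fails at x = -1:
x = -1: LHS = |2·(-1) + 1| = |-1| = 1, RHS = 2·(-1) + 1 = -1; 1 = -1 — FAILS

Because a single integer refutes it, the statement is false.

Answer: False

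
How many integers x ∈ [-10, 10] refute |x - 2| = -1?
Counterexamples in [-10, 10]: {-10, -9, -8, -7, -6, -5, -4, -3, -2, -1, 0, 1, 2, 3, 4, 5, 6, 7, 8, 9, 10}.

Counting them gives 21 values.

Answer: 21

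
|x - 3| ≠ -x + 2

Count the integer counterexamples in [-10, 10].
Over all integers in [-10, 10], LHS − RHS is always positive; it is smallest at x = 0, where it equals 1:
x = 0: LHS = |0 - 3| = |-3| = 3, RHS = -0 + 2 = 2; 3 ≠ 2 — holds
At the ends of the range:
x = -10: LHS = |(-10) - 3| = |-13| = 13, RHS = -(-10) + 2 = 12; 13 ≠ 12 — holds
x = 10: LHS = |10 - 3| = |7| = 7, RHS = -10 + 2 = -8; 7 ≠ -8 — holds
Hence LHS − RHS is never 0, i.e. the two sides are never equal, so the relation holds for every integer in [-10, 10].

No counterexample appears in that range.

Answer: 0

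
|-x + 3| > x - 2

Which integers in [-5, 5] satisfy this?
Holds for: {-5, -4, -3, -2, -1, 0, 1, 2}
Fails for: {3, 4, 5}

Answer: {-5, -4, -3, -2, -1, 0, 1, 2}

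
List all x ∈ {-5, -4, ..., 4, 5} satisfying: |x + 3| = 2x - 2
Holds for: {5}
Fails for: {-5, -4, -3, -2, -1, 0, 1, 2, 3, 4}

Answer: {5}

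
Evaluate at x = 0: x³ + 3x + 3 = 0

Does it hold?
x = 0: LHS = 0³ + 3·0 + 3 = 3; 3 = 0 — FAILS

The relation fails at x = 0, so x = 0 is a counterexample.

Answer: No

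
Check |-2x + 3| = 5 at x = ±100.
x = 100: LHS = |-2·100 + 3| = |-197| = 197; 197 = 5 — FAILS
x = -100: LHS = |-2·(-100) + 3| = |203| = 203; 203 = 5 — FAILS

Answer: No, fails for both x = 100 and x = -100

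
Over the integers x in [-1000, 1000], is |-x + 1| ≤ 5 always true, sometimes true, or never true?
Holds at x = 0: LHS = |-0 + 1| = |1| = 1; 1 ≤ 5 — holds
Fails at x = -5: LHS = |-(-5) + 1| = |6| = 6; 6 ≤ 5 — FAILS
It is satisfied by some integers in the range but not all.

Answer: Sometimes true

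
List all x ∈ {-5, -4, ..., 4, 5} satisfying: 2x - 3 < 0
Holds for: {-5, -4, -3, -2, -1, 0, 1}
Fails for: {2, 3, 4, 5}

Answer: {-5, -4, -3, -2, -1, 0, 1}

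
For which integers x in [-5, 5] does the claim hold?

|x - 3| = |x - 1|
Holds for: {2}
Fails for: {-5, -4, -3, -2, -1, 0, 1, 3, 4, 5}

Answer: {2}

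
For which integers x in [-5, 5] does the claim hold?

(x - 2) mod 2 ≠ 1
Holds for: {-4, -2, 0, 2, 4}
Fails for: {-5, -3, -1, 1, 3, 5}

Answer: {-4, -2, 0, 2, 4}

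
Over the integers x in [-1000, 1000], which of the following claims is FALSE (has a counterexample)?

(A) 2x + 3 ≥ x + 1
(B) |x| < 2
(A) x = -3: LHS = 2·(-3) + 3 = -3, RHS = (-3) + 1 = -2; -3 ≥ -2 — FAILS
(B) x = 2: LHS = |2| = 2; 2 < 2 — FAILS

Answer: Both A and B are false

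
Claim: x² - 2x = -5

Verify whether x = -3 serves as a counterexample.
Substitute x = -3 into the relation:
x = -3: LHS = (-3)² - 2·(-3) = 15; 15 = -5 — FAILS

Since the claim fails at x = -3, this value is a counterexample.

Answer: Yes, x = -3 is a counterexample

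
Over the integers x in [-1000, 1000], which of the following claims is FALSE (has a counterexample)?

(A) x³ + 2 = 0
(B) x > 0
(A) x = 0: LHS = 0³ + 2 = 2; 2 = 0 — FAILS
(B) x = 0: 0 > 0 — FAILS

Answer: Both A and B are false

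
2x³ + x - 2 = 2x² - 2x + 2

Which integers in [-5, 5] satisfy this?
Track d = LHS − RHS over the integers in [-5, 5]. Equality would need d = 0, but d changes sign only between consecutive integers, jumping over 0:
x = 1: LHS = 2·1³ + 1 - 2 = 1, RHS = 2·1² - 2·1 + 2 = 2; 1 = 2 — FAILS  (d = -1)
x = 2: LHS = 2·2³ + 2 - 2 = 16, RHS = 2·2² - 2·2 + 2 = 6; 16 = 6 — FAILS  (d = 10)
Away from these crossings d keeps a constant sign, and checking every integer in [-5, 5] confirms d ≠ 0 throughout. Hence the two sides are never equal, so the claimed relation (=) fails for every integer in [-5, 5].

Answer: None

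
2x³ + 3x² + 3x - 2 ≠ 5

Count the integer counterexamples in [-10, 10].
Track d = LHS − RHS over the integers in [-10, 10]. Equality would need d = 0, but d changes sign only between consecutive integers, jumping over 0:
x = 0: LHS = 2·0³ + 3·0² + 3·0 - 2 = -2; -2 ≠ 5 — holds  (d = -7)
x = 1: LHS = 2·1³ + 3·1² + 3·1 - 2 = 6; 6 ≠ 5 — holds  (d = 1)
Away from these crossings d keeps a constant sign, and checking every integer in [-10, 10] confirms d ≠ 0 throughout. Hence the two sides are never equal, so the relation holds for every integer in [-10, 10].

No counterexample appears in that range.

Answer: 0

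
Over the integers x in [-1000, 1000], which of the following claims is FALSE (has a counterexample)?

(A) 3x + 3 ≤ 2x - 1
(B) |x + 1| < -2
(A) x = 0: LHS = 3·0 + 3 = 3, RHS = 2·0 - 1 = -1; 3 ≤ -1 — FAILS
(B) x = 0: LHS = |0 + 1| = |1| = 1; 1 < -2 — FAILS

Answer: Both A and B are false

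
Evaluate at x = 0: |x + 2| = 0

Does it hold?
x = 0: LHS = |0 + 2| = |2| = 2; 2 = 0 — FAILS

The relation fails at x = 0, so x = 0 is a counterexample.

Answer: No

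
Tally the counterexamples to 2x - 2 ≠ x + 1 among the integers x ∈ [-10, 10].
Counterexamples in [-10, 10]: {3}.

Counting them gives 1 values.

Answer: 1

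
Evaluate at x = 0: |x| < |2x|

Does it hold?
x = 0: LHS = |0| = 0, RHS = |2·0| = |0| = 0; 0 < 0 — FAILS

The relation fails at x = 0, so x = 0 is a counterexample.

Answer: No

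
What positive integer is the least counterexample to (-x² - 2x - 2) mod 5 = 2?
Testing positive integers:
x = 1: LHS = (-1² - 2·1 - 2) mod 5 = (-5) mod 5 = 0; 0 = 2 — FAILS  ← smallest positive counterexample

Answer: x = 1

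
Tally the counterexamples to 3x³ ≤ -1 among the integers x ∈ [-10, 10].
Counterexamples in [-10, 10]: {0, 1, 2, 3, 4, 5, 6, 7, 8, 9, 10}.

Counting them gives 11 values.

Answer: 11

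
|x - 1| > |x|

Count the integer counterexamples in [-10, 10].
Counterexamples in [-10, 10]: {1, 2, 3, 4, 5, 6, 7, 8, 9, 10}.

Counting them gives 10 values.

Answer: 10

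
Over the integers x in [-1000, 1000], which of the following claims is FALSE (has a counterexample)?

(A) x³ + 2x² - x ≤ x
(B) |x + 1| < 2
(A) x = 1: LHS = 1³ + 2·1² - 1 = 2; 2 ≤ 1 — FAILS
(B) x = 1: LHS = |1 + 1| = |2| = 2; 2 < 2 — FAILS

Answer: Both A and B are false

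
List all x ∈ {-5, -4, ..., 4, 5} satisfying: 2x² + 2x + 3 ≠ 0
Over all integers in [-5, 5], LHS − RHS is always positive; it is smallest at x = 0, where it equals 3:
x = 0: LHS = 2·0² + 2·0 + 3 = 3; 3 ≠ 0 — holds
At the ends of the range:
x = -5: LHS = 2·(-5)² + 2·(-5) + 3 = 43; 43 ≠ 0 — holds
x = 5: LHS = 2·5² + 2·5 + 3 = 63; 63 ≠ 0 — holds
Hence LHS − RHS is never 0, i.e. the two sides are never equal, so the relation holds for every integer in [-5, 5].

Answer: All integers in [-5, 5]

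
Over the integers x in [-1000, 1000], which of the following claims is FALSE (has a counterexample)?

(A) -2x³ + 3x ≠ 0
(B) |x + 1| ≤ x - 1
(A) x = 0: LHS = -2·0³ + 3·0 = 0; 0 ≠ 0 — FAILS
(B) x = 0: LHS = |0 + 1| = |1| = 1, RHS = 0 - 1 = -1; 1 ≤ -1 — FAILS

Answer: Both A and B are false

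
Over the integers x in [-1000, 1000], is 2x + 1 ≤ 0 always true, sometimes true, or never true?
Holds at x = -1: LHS = 2·(-1) + 1 = -1; -1 ≤ 0 — holds
Fails at x = 0: LHS = 2·0 + 1 = 1; 1 ≤ 0 — FAILS
It is satisfied by some integers in the range but not all.

Answer: Sometimes true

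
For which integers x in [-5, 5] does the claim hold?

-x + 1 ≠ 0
Holds for: {-5, -4, -3, -2, -1, 0, 2, 3, 4, 5}
Fails for: {1}

Answer: {-5, -4, -3, -2, -1, 0, 2, 3, 4, 5}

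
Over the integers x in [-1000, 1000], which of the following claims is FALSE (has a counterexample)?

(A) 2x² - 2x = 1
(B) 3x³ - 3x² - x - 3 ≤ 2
(A) x = 0: LHS = 2·0² - 2·0 = 0; 0 = 1 — FAILS
(B) x = 2: LHS = 3·2³ - 3·2² - 2 - 3 = 7; 7 ≤ 2 — FAILS

Answer: Both A and B are false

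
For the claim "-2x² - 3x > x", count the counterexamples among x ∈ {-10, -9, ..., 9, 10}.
Counterexamples in [-10, 10]: {-10, -9, -8, -7, -6, -5, -4, -3, -2, 0, 1, 2, 3, 4, 5, 6, 7, 8, 9, 10}.

Counting them gives 20 values.

Answer: 20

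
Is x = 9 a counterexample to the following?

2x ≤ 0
Substitute x = 9 into the relation:
x = 9: LHS = 2·9 = 18; 18 ≤ 0 — FAILS

Since the claim fails at x = 9, this value is a counterexample.

Answer: Yes, x = 9 is a counterexample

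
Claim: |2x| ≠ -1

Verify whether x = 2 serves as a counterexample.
Substitute x = 2 into the relation:
x = 2: LHS = |2·2| = |4| = 4; 4 ≠ -1 — holds

The relation holds at x = 2, so it is not a counterexample.

Answer: No, x = 2 is not a counterexample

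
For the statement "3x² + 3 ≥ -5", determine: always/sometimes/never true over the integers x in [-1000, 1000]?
Over all integers in [-1000, 1000], LHS − RHS is smallest at x = 0, where it equals 8:
x = 0: LHS = 3·0² + 3 = 3; 3 ≥ -5 — holds
At the ends of the range:
x = -1000: LHS = 3·(-1000)² + 3 = 3000003; 3000003 ≥ -5 — holds
x = 1000: LHS = 3·1000² + 3 = 3000003; 3000003 ≥ -5 — holds
Hence LHS − RHS is never negative, i.e. LHS ≥ RHS throughout, so the relation holds for every integer in [-1000, 1000].

No counterexample exists.

Answer: Always true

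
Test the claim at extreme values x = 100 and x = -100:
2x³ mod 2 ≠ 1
x = 100: LHS = (2·100³) mod 2 = 2000000 mod 2 = 0; 0 ≠ 1 — holds
x = -100: LHS = (2·(-100)³) mod 2 = (-2000000) mod 2 = 0; 0 ≠ 1 — holds

Answer: Yes, holds for both x = 100 and x = -100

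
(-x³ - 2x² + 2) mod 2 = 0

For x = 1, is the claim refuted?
Substitute x = 1 into the relation:
x = 1: LHS = (-1³ - 2·1² + 2) mod 2 = (-1) mod 2 = 1; 1 = 0 — FAILS

Since the claim fails at x = 1, this value is a counterexample.

Answer: Yes, x = 1 is a counterexample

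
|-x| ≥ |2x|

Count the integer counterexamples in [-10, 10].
Counterexamples in [-10, 10]: {-10, -9, -8, -7, -6, -5, -4, -3, -2, -1, 1, 2, 3, 4, 5, 6, 7, 8, 9, 10}.

Counting them gives 20 values.

Answer: 20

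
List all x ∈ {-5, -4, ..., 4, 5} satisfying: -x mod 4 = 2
Holds for: {-2, 2}
Fails for: {-5, -4, -3, -1, 0, 1, 3, 4, 5}

Answer: {-2, 2}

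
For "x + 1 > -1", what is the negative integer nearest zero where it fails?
Testing negative integers from -1 downward:
x = -1: LHS = (-1) + 1 = 0; 0 > -1 — holds
x = -2: LHS = (-2) + 1 = -1; -1 > -1 — FAILS  ← closest negative counterexample to 0

Answer: x = -2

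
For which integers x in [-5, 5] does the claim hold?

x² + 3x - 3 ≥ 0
Holds for: {-5, -4, 1, 2, 3, 4, 5}
Fails for: {-3, -2, -1, 0}

Answer: {-5, -4, 1, 2, 3, 4, 5}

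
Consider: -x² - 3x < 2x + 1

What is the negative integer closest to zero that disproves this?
Testing negative integers from -1 downward:
x = -1: LHS = -(-1)² - 3·(-1) = 2, RHS = 2·(-1) + 1 = -1; 2 < -1 — FAILS  ← closest negative counterexample to 0

Answer: x = -1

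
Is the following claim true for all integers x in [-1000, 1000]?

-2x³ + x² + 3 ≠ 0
Track d = LHS − RHS over the integers in [-1000, 1000]. Equality would need d = 0, but d changes sign only between consecutive integers, jumping over 0:
x = 1: LHS = -2·1³ + 1² + 3 = 2; 2 ≠ 0 — holds  (d = 2)
x = 2: LHS = -2·2³ + 2² + 3 = -9; -9 ≠ 0 — holds  (d = -9)
Away from these crossings d keeps a constant sign, and checking every integer in [-1000, 1000] confirms d ≠ 0 throughout. Hence the two sides are never equal, so the relation holds for every integer in [-1000, 1000].

No counterexample exists.

Answer: True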